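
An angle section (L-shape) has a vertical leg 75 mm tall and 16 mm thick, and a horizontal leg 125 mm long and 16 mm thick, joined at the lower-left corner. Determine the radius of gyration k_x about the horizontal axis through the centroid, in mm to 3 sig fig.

k_x ≈ 20.3 mm

Split into non-overlapping primitives; take the origin at the lower-left of the bounding box.
Vertical leg: 16 × 75, A = 1 200 mm², y = 37.5 mm, Ī = 562 500 mm⁴.
Horizontal leg (remainder): 109 × 16, A = 1 744 mm², y = 8 mm, Ī = 37 205 mm⁴.
Centroid: ȳ = ΣA·y / ΣA = 20.024 mm.
Transfer each piece to the horizontal axis through the centroid using Ī + A·d² with d = y − 20.024:
  vertical leg: d = 17.476 mm → contributes +928 974 mm⁴
  horizontal leg (remainder): d = -12.024 mm → contributes +289 366 mm⁴
Total I = 1 218 340 mm⁴.
Radius of gyration: k = √(I/A) = √(1 218 340 / 2 944) = 20.343 mm.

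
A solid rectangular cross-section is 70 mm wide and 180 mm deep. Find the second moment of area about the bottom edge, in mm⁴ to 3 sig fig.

I_base ≈ 1.36 × 10⁸ mm⁴

The section: 70 × 180, A = 12 600 mm², y = 90 mm, Ī = 34 020 000 mm⁴.
Transfer it to the bottom edge using Ī + A·d² with d = y − 0:
  the section: d = 90 mm → contributes +136 080 000 mm⁴
Total I = 136 080 000 mm⁴.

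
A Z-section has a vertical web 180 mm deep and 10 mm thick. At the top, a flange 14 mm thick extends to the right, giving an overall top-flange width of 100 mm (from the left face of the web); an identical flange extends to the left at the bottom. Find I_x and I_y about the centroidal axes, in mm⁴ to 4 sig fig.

Break the section into simple shapes (no overlaps), measuring from the bottom-left corner of the bounding box.
Web: 10 × 180, A = 1 800 mm², y = 90 mm, Ī = 4 860 000 mm⁴.
Top flange (beyond web): 90 × 14, A = 1 260 mm², y = 173 mm, Ī = 20 580 mm⁴.
Bottom flange (beyond web): 90 × 14, A = 1 260 mm², y = 7 mm, Ī = 20 580 mm⁴.
Centroid: ȳ = ΣA·y / ΣA = 90 mm.
Transfer each piece to the centroidal x-axis using Ī + A·d² with d = y − 90:
  web: d = 0 mm → contributes +4 860 000 mm⁴
  top flange (beyond web): d = 83 mm → contributes +8 700 720 mm⁴
  bottom flange (beyond web): d = -83 mm → contributes +8 700 720 mm⁴
Total I = 22 261 440 mm⁴.
For the y-axis: x̄ = 95 mm.
Repeating about the centroidal y-axis gives I_y = 8 016 000 mm⁴.

I_x ≈ 2.226 × 10⁷ mm⁴, I_y ≈ 8.016 × 10⁶ mm⁴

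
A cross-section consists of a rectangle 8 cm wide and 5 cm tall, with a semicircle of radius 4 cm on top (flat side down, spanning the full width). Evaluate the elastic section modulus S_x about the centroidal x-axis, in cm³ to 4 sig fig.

Decompose the section into non-overlapping parts with the origin at the bottom-left of its bounding rectangle.
Rectangular body: 8 × 5, A = 40 cm², y = 2.5 cm, Ī = 83.3333 cm⁴.
Semicircular cap: semicircle r = 4, A = 25.1327 cm², y = 6.69765 cm, Ī = 28.0978 cm⁴.
Centroid: ȳ = ΣA·y / ΣA = 4.11975 cm.
Transfer each piece to the centroidal x-axis using Ī + A·d² with d = y − 4.11975:
  rectangular body: d = -1.61975 cm → contributes +188.276 cm⁴
  semicircular cap: d = 2.57791 cm → contributes +195.12 cm⁴
Total I = 383.396 cm⁴.
Extreme fibre distance c = 4.88025 cm; S = I/c = 78.5608 cm³.

S_x ≈ 78.56 cm³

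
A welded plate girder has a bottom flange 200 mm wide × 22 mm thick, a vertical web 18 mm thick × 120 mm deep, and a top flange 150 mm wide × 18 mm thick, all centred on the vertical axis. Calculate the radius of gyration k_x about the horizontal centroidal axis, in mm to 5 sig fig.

k_x ≈ 62.490 mm

Treat the section as a set of non-overlapping primitives; coordinates are from the bounding-box lower-left.
Bottom plate: 200 × 22, A = 4 400 mm², y = 11 mm, Ī = 177466.7 mm⁴.
Web plate: 18 × 120, A = 2 160 mm², y = 82 mm, Ī = 2 592 000 mm⁴.
Top plate: 150 × 18, A = 2 700 mm², y = 151 mm, Ī = 72 900 mm⁴.
Centroid: ȳ = ΣA·y / ΣA = 68.38229 mm.
Transfer each piece to the horizontal centroidal axis using Ī + A·d² with d = y − 68.38229:
  bottom plate: d = -57.38229 mm → contributes +14 665 466 mm⁴
  web plate: d = 13.61771 mm → contributes +2 992 555 mm⁴
  top plate: d = 82.61771 mm → contributes +18 502 252 mm⁴
Total I = 36 160 273 mm⁴.
Radius of gyration: k = √(I/A) = √(36 160 273 / 9 260) = 62.48998 mm.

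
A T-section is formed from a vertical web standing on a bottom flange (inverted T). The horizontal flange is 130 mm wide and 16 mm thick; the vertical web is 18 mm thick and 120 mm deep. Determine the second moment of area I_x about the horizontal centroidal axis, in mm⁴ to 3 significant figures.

Decompose the section into non-overlapping parts with the origin at the bottom-left of its bounding rectangle.
Flange: 130 × 16, A = 2 080 mm², y = 8 mm, Ī = 44 373 mm⁴.
Web: 18 × 120, A = 2 160 mm², y = 76 mm, Ī = 2 592 000 mm⁴.
Centroid: ȳ = ΣA·y / ΣA = 42.642 mm.
Transfer each piece to the horizontal centroidal axis using Ī + A·d² with d = y − 42.642:
  flange: d = -34.642 mm → contributes +2 540 444 mm⁴
  web: d = 33.358 mm → contributes +4 995 624 mm⁴
Total I = 7 536 068 mm⁴.

I_x ≈ 7.54 × 10⁶ mm⁴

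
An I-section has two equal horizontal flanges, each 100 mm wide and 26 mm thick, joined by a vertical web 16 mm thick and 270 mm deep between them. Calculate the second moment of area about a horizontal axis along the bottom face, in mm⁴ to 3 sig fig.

Split into non-overlapping primitives; take the origin at the lower-left of the bounding box.
Bottom flange: 100 × 26, A = 2 600 mm², y = 13 mm, Ī = 146 467 mm⁴.
Web: 16 × 270, A = 4 320 mm², y = 161 mm, Ī = 26 244 000 mm⁴.
Top flange: 100 × 26, A = 2 600 mm², y = 309 mm, Ī = 146 467 mm⁴.
Transfer each piece to a horizontal axis along the bottom face using Ī + A·d² with d = y − 0:
  bottom flange: d = 13 mm → contributes +585 867 mm⁴
  web: d = 161 mm → contributes +138 222 720 mm⁴
  top flange: d = 309 mm → contributes +248 397 067 mm⁴
Total I = 387 205 653 mm⁴.

I_base ≈ 3.87 × 10⁸ mm⁴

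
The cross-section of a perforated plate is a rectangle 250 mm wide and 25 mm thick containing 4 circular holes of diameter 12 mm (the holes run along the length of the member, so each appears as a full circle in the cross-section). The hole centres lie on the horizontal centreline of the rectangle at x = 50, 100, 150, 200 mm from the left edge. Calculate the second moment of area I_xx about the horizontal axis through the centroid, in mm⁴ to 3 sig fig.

Treat the section as a set of non-overlapping primitives; coordinates are from the bounding-box lower-left.
Plate: 250 × 25, A = 6 250 mm², y = 12.5 mm, Ī = 325 521 mm⁴.
Hole 1 (subtracted): ⌀12, A = 113.1 mm², y = 12.5 mm, Ī = 1017.9 mm⁴.
Hole 2 (subtracted): ⌀12, A = 113.1 mm², y = 12.5 mm, Ī = 1017.9 mm⁴.
Hole 3 (subtracted): ⌀12, A = 113.1 mm², y = 12.5 mm, Ī = 1017.9 mm⁴.
Hole 4 (subtracted): ⌀12, A = 113.1 mm², y = 12.5 mm, Ī = 1017.9 mm⁴.
By symmetry the centroid is at mid-height, ȳ = 12.5 mm.
All pieces are centred on the horizontal axis through the centroid, so I = ΣĪ (holes subtracted) = 321 449 mm⁴.

I_xx ≈ 3.21 × 10⁵ mm⁴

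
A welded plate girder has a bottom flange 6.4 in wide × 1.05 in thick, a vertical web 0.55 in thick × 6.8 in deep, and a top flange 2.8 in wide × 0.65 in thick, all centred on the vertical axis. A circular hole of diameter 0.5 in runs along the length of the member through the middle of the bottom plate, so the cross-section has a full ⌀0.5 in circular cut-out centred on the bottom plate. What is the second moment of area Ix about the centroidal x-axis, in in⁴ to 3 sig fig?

Ix ≈ 112 in⁴

Treat the section as a set of non-overlapping primitives; coordinates are from the bounding-box lower-left.
Bottom plate: 6.4 × 1.05, A = 6.72 in², y = 0.525 in, Ī = 0.6174 in⁴.
Web plate: 0.55 × 6.8, A = 3.74 in², y = 4.45 in, Ī = 14.411 in⁴.
Top plate: 2.8 × 0.65, A = 1.82 in², y = 8.175 in, Ī = 0.064079 in⁴.
Hole (subtracted): ⌀0.5, A = 0.19635 in², y = 0.525 in, Ī = 0.003068 in⁴.
Centroid: ȳ = ΣA·y / ΣA = 2.892 in.
Transfer each piece to the centroidal x-axis using Ī + A·d² with d = y − 2.892:
  bottom plate: d = -2.367 in → contributes +38.269 in⁴
  web plate: d = 1.558 in → contributes +23.489 in⁴
  top plate: d = 5.283 in → contributes +50.86 in⁴
  hole: d = -2.367 in → contributes −1.1032 in⁴
Total I = 111.51 in⁴.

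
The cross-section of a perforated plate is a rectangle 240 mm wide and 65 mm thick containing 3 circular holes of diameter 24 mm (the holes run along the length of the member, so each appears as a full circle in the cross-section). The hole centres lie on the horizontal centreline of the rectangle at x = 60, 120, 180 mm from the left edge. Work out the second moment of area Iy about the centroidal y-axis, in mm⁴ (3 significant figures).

Iy ≈ 7.16 × 10⁷ mm⁴

Break the section into simple shapes (no overlaps), measuring from the bottom-left corner of the bounding box.
Plate: 240 × 65, A = 15 600 mm², x = 120 mm, Ī = 74 880 000 mm⁴.
Hole 1 (subtracted): ⌀24, A = 452.39 mm², x = 60 mm, Ī = 16 286 mm⁴.
Hole 2 (subtracted): ⌀24, A = 452.39 mm², x = 120 mm, Ī = 16 286 mm⁴.
Hole 3 (subtracted): ⌀24, A = 452.39 mm², x = 180 mm, Ī = 16 286 mm⁴.
By symmetry the centroid is at mid-width, x̄ = 120 mm.
Transfer each piece to the centroidal y-axis using Ī + A·d² with d = x − 120:
  plate: d = 0 mm → contributes +74 880 000 mm⁴
  hole 1: d = -60 mm → contributes −1 644 888 mm⁴
  hole 2: d = 0 mm → contributes −16 286 mm⁴
  hole 3: d = 60 mm → contributes −1 644 888 mm⁴
Total I = 71 573 939 mm⁴.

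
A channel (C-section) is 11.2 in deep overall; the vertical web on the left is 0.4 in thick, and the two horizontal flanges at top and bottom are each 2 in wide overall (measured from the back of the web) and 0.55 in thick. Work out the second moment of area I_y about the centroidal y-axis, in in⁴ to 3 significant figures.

Split into non-overlapping primitives; take the origin at the lower-left of the bounding box.
Web: 0.4 × 11.2, A = 4.48 in², x = 0.2 in, Ī = 0.059733 in⁴.
Top flange (beyond web): 1.6 × 0.55, A = 0.88 in², x = 1.2 in, Ī = 0.18773 in⁴.
Bottom flange (beyond web): 1.6 × 0.55, A = 0.88 in², x = 1.2 in, Ī = 0.18773 in⁴.
Centroid: x̄ = ΣA·x / ΣA = 0.48205 in.
Transfer each piece to the centroidal y-axis using Ī + A·d² with d = x − 0.48205:
  web: d = -0.28205 in → contributes +0.41613 in⁴
  top flange (beyond web): d = 0.71795 in → contributes +0.64133 in⁴
  bottom flange (beyond web): d = 0.71795 in → contributes +0.64133 in⁴
Total I = 1.6988 in⁴.

I_y ≈ 1.70 in⁴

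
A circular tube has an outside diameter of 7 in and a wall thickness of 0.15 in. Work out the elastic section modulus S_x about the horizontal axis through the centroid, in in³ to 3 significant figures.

S_x ≈ 5.41 in³

Break the section into simple shapes (no overlaps), measuring from the bottom-left corner of the bounding box.
Outer circle: ⌀7, A = 38.485 in², y = 3.5 in, Ī = 117.86 in⁴.
Bore (subtracted): ⌀6.7, A = 35.257 in², y = 3.5 in, Ī = 98.917 in⁴.
By symmetry the centroid is at mid-height, ȳ = 3.5 in.
All pieces are centred on the horizontal axis through the centroid, so I = ΣĪ (holes subtracted) = 18.942 in⁴.
Extreme fibre distance c = 3.5 in; S = I/c = 5.4121 in³.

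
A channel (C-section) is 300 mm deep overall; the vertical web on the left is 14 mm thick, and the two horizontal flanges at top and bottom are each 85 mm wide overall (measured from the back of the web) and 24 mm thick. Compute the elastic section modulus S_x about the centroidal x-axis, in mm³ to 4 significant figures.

S_x ≈ 6.438 × 10⁵ mm³

Split into non-overlapping primitives; take the origin at the lower-left of the bounding box.
Web: 14 × 300, A = 4 200 mm², y = 150 mm, Ī = 31 500 000 mm⁴.
Top flange (beyond web): 71 × 24, A = 1 704 mm², y = 288 mm, Ī = 81 792 mm⁴.
Bottom flange (beyond web): 71 × 24, A = 1 704 mm², y = 12 mm, Ī = 81 792 mm⁴.
By symmetry the centroid is at mid-height, ȳ = 150 mm.
Transfer each piece to the centroidal x-axis using Ī + A·d² with d = y − 150:
  web: d = 0 mm → contributes +31 500 000 mm⁴
  top flange (beyond web): d = 138 mm → contributes +32 532 768 mm⁴
  bottom flange (beyond web): d = -138 mm → contributes +32 532 768 mm⁴
Total I = 96 565 536 mm⁴.
Extreme fibre distance c = 150 mm; S = I/c = 643 770 mm³.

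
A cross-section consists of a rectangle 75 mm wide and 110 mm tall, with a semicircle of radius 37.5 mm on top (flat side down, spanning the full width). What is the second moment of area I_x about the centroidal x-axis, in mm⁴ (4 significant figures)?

I_x ≈ 1.730 × 10⁷ mm⁴

Break the section into simple shapes (no overlaps), measuring from the bottom-left corner of the bounding box.
Rectangular body: 75 × 110, A = 8 250 mm², y = 55 mm, Ī = 8 318 750 mm⁴.
Semicircular cap: semicircle r = 37.5, A = 2208.93 mm², y = 125.915 mm, Ī = 217 049 mm⁴.
Centroid: ȳ = ΣA·y / ΣA = 69.9774 mm.
Transfer each piece to the centroidal x-axis using Ī + A·d² with d = y − 69.9774:
  rectangular body: d = -14.9774 mm → contributes +10 169 409 mm⁴
  semicircular cap: d = 55.9381 mm → contributes +7 128 955 mm⁴
Total I = 17 298 364 mm⁴.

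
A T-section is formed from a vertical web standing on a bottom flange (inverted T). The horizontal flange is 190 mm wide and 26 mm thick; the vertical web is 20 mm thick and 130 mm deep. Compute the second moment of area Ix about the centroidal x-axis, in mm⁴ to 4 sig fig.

Ix ≈ 1.430 × 10⁷ mm⁴

Treat the section as a set of non-overlapping primitives; coordinates are from the bounding-box lower-left.
Flange: 190 × 26, A = 4 940 mm², y = 13 mm, Ī = 278 287 mm⁴.
Web: 20 × 130, A = 2 600 mm², y = 91 mm, Ī = 3 661 667 mm⁴.
Centroid: ȳ = ΣA·y / ΣA = 39.8966 mm.
Transfer each piece to the centroidal x-axis using Ī + A·d² with d = y − 39.8966:
  flange: d = -26.8966 mm → contributes +3 852 004 mm⁴
  web: d = 51.1034 mm → contributes +10 451 729 mm⁴
Total I = 14 303 733 mm⁴.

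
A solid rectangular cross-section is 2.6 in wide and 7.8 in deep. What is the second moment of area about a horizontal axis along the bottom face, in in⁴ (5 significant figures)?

The section: 2.6 × 7.8, A = 20.28 in², y = 3.9 in, Ī = 102.8196 in⁴.
Transfer it to the base of the section using Ī + A·d² with d = y − 0:
  the section: d = 3.9 in → contributes +411.2784 in⁴
Total I = 411.2784 in⁴.

I_base ≈ 411.28 in⁴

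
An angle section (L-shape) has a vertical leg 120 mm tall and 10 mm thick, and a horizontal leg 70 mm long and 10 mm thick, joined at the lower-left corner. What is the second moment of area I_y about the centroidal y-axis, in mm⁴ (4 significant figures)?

Break the section into simple shapes (no overlaps), measuring from the bottom-left corner of the bounding box.
Vertical leg: 10 × 120, A = 1 200 mm², x = 5 mm, Ī = 10 000 mm⁴.
Horizontal leg (remainder): 60 × 10, A = 600 mm², x = 40 mm, Ī = 180 000 mm⁴.
Centroid: x̄ = ΣA·x / ΣA = 16.6667 mm.
Transfer each piece to the centroidal y-axis using Ī + A·d² with d = x − 16.6667:
  vertical leg: d = -11.6667 mm → contributes +173 333 mm⁴
  horizontal leg (remainder): d = 23.3333 mm → contributes +506 667 mm⁴
Total I = 680 000 mm⁴.

I_y ≈ 6.800 × 10⁵ mm⁴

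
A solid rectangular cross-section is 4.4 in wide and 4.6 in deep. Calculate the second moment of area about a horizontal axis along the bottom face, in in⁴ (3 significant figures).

I_base ≈ 143 in⁴

The section: 4.4 × 4.6, A = 20.24 in², y = 2.3 in, Ī = 35.69 in⁴.
Transfer it to the bottom edge using Ī + A·d² with d = y − 0:
  the section: d = 2.3 in → contributes +142.76 in⁴
Total I = 142.76 in⁴.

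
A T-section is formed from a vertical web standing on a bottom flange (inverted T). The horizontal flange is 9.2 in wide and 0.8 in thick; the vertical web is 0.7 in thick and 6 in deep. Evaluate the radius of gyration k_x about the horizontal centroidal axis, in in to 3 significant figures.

k_x ≈ 1.95 in

Treat the section as a set of non-overlapping primitives; coordinates are from the bounding-box lower-left.
Flange: 9.2 × 0.8, A = 7.36 in², y = 0.4 in, Ī = 0.39253 in⁴.
Web: 0.7 × 6, A = 4.2 in², y = 3.8 in, Ī = 12.6 in⁴.
Centroid: ȳ = ΣA·y / ΣA = 1.6353 in.
Transfer each piece to the horizontal centroidal axis using Ī + A·d² with d = y − 1.6353:
  flange: d = -1.2353 in → contributes +11.624 in⁴
  web: d = 2.1647 in → contributes +32.281 in⁴
Total I = 43.905 in⁴.
Radius of gyration: k = √(I/A) = √(43.905 / 11.56) = 1.9488 in.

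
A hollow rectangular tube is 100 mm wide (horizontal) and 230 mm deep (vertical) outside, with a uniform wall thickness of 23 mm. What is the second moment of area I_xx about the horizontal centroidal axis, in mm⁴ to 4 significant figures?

I_xx ≈ 7.336 × 10⁷ mm⁴

Decompose the section into non-overlapping parts with the origin at the bottom-left of its bounding rectangle.
Outer rectangle: 100 × 230, A = 23 000 mm², y = 115 mm, Ī = 101 391 667 mm⁴.
Inner void (subtracted): 54 × 184, A = 9 936 mm², y = 115 mm, Ī = 28 032 768 mm⁴.
By symmetry the centroid is at mid-height, ȳ = 115 mm.
All pieces are centred on the horizontal centroidal axis, so I = ΣĪ (holes subtracted) = 73 358 899 mm⁴.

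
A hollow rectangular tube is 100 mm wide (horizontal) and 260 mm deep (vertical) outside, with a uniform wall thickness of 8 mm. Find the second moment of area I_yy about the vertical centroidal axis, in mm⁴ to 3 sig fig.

I_yy ≈ 9.62 × 10⁶ mm⁴

Break the section into simple shapes (no overlaps), measuring from the bottom-left corner of the bounding box.
Outer rectangle: 100 × 260, A = 26 000 mm², x = 50 mm, Ī = 21 666 667 mm⁴.
Inner void (subtracted): 84 × 244, A = 20 496 mm², x = 50 mm, Ī = 12 051 648 mm⁴.
By symmetry the centroid is at mid-width, x̄ = 50 mm.
All pieces are centred on the vertical centroidal axis, so I = ΣĪ (holes subtracted) = 9 615 019 mm⁴.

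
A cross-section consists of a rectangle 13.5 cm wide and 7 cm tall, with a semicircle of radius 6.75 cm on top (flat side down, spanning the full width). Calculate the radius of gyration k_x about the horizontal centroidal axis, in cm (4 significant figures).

Break the section into simple shapes (no overlaps), measuring from the bottom-left corner of the bounding box.
Rectangular body: 13.5 × 7, A = 94.5 cm², y = 3.5 cm, Ī = 385.875 cm⁴.
Semicircular cap: semicircle r = 6.75, A = 71.5694 cm², y = 9.86479 cm, Ī = 227.849 cm⁴.
Centroid: ȳ = ΣA·y / ΣA = 6.24297 cm.
Transfer each piece to the horizontal centroidal axis using Ī + A·d² with d = y − 6.24297:
  rectangular body: d = -2.74297 cm → contributes +1096.88 cm⁴
  semicircular cap: d = 3.62181 cm → contributes +1166.66 cm⁴
Total I = 2263.55 cm⁴.
Radius of gyration: k = √(I/A) = √(2263.55 / 166.069) = 3.6919 cm.

k_x ≈ 3.692 cm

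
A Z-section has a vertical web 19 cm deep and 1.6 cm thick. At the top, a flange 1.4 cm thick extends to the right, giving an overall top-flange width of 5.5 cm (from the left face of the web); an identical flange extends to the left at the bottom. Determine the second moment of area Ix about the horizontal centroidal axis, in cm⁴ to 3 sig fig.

Decompose the section into non-overlapping parts with the origin at the bottom-left of its bounding rectangle.
Web: 1.6 × 19, A = 30.4 cm², y = 9.5 cm, Ī = 914.53 cm⁴.
Top flange (beyond web): 3.9 × 1.4, A = 5.46 cm², y = 18.3 cm, Ī = 0.8918 cm⁴.
Bottom flange (beyond web): 3.9 × 1.4, A = 5.46 cm², y = 0.7 cm, Ī = 0.8918 cm⁴.
Centroid: ȳ = ΣA·y / ΣA = 9.5 cm.
Transfer each piece to the horizontal centroidal axis using Ī + A·d² with d = y − 9.5:
  web: d = 0 cm → contributes +914.53 cm⁴
  top flange (beyond web): d = 8.8 cm → contributes +423.71 cm⁴
  bottom flange (beyond web): d = -8.8 cm → contributes +423.71 cm⁴
Total I = 1 762 cm⁴.

Ix ≈ 1760 cm⁴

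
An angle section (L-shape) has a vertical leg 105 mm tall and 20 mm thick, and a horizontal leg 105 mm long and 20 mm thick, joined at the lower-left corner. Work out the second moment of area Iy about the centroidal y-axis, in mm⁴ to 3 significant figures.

Break the section into simple shapes (no overlaps), measuring from the bottom-left corner of the bounding box.
Vertical leg: 20 × 105, A = 2 100 mm², x = 10 mm, Ī = 70 000 mm⁴.
Horizontal leg (remainder): 85 × 20, A = 1 700 mm², x = 62.5 mm, Ī = 1 023 542 mm⁴.
Centroid: x̄ = ΣA·x / ΣA = 33.487 mm.
Transfer each piece to the centroidal y-axis using Ī + A·d² with d = x − 33.487:
  vertical leg: d = -23.487 mm → contributes +1 228 427 mm⁴
  horizontal leg (remainder): d = 29.013 mm → contributes +2 454 539 mm⁴
Total I = 3 682 966 mm⁴.

Iy ≈ 3.68 × 10⁶ mm⁴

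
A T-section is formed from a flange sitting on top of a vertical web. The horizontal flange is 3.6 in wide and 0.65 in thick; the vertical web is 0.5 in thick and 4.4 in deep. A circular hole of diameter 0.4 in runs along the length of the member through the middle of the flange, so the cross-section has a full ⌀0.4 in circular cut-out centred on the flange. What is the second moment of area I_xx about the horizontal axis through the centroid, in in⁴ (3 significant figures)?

I_xx ≈ 10.7 in⁴

Break the section into simple shapes (no overlaps), measuring from the bottom-left corner of the bounding box.
Flange: 3.6 × 0.65, A = 2.34 in², y = 4.725 in, Ī = 0.082388 in⁴.
Web: 0.5 × 4.4, A = 2.2 in², y = 2.2 in, Ī = 3.5493 in⁴.
Hole (subtracted): ⌀0.4, A = 0.12566 in², y = 4.725 in, Ī = 0.0012566 in⁴.
Centroid: ȳ = ΣA·y / ΣA = 3.4666 in.
Transfer each piece to the horizontal axis through the centroid using Ī + A·d² with d = y − 3.4666:
  flange: d = 1.2584 in → contributes +3.7879 in⁴
  web: d = -1.2666 in → contributes +7.0787 in⁴
  hole: d = 1.2584 in → contributes −0.20025 in⁴
Total I = 10.666 in⁴.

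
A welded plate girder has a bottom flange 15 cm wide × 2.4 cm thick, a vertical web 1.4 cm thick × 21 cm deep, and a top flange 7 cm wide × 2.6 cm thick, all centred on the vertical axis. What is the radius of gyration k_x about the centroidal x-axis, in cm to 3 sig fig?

Decompose the section into non-overlapping parts with the origin at the bottom-left of its bounding rectangle.
Bottom plate: 15 × 2.4, A = 36 cm², y = 1.2 cm, Ī = 17.28 cm⁴.
Web plate: 1.4 × 21, A = 29.4 cm², y = 12.9 cm, Ī = 1080.5 cm⁴.
Top plate: 7 × 2.6, A = 18.2 cm², y = 24.7 cm, Ī = 10.253 cm⁴.
Centroid: ȳ = ΣA·y / ΣA = 10.431 cm.
Transfer each piece to the centroidal x-axis using Ī + A·d² with d = y − 10.431:
  bottom plate: d = -9.2306 cm → contributes +3084.6 cm⁴
  web plate: d = 2.4694 cm → contributes +1259.7 cm⁴
  top plate: d = 14.269 cm → contributes +3 716 cm⁴
Total I = 8060.4 cm⁴.
Radius of gyration: k = √(I/A) = √(8060.4 / 83.6) = 9.8192 cm.

k_x ≈ 9.82 cm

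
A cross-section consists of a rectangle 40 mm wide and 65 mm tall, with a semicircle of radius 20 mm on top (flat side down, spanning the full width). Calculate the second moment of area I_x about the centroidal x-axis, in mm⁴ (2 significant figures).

I_x ≈ 1.8 × 10⁶ mm⁴

Decompose the section into non-overlapping parts with the origin at the bottom-left of its bounding rectangle.
Rectangular body: 40 × 65, A = 2 600 mm², y = 32.5 mm, Ī = 915 417 mm⁴.
Semicircular cap: semicircle r = 20, A = 628.3 mm², y = 73.49 mm, Ī = 17 561 mm⁴.
Centroid: ȳ = ΣA·y / ΣA = 40.48 mm.
Transfer each piece to the centroidal x-axis using Ī + A·d² with d = y − 40.48:
  rectangular body: d = -7.977 mm → contributes +1 080 879 mm⁴
  semicircular cap: d = 33.01 mm → contributes +702 249 mm⁴
Total I = 1 783 128 mm⁴.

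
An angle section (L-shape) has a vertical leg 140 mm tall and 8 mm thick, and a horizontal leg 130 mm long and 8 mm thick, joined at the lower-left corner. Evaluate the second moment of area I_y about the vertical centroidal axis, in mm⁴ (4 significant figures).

Treat the section as a set of non-overlapping primitives; coordinates are from the bounding-box lower-left.
Vertical leg: 8 × 140, A = 1 120 mm², x = 4 mm, Ī = 5973.33 mm⁴.
Horizontal leg (remainder): 122 × 8, A = 976 mm², x = 69 mm, Ī = 1 210 565 mm⁴.
Centroid: x̄ = ΣA·x / ΣA = 34.2672 mm.
Transfer each piece to the vertical centroidal axis using Ī + A·d² with d = x − 34.2672:
  vertical leg: d = -30.2672 mm → contributes +1 032 007 mm⁴
  horizontal leg (remainder): d = 34.7328 mm → contributes +2 387 982 mm⁴
Total I = 3 419 989 mm⁴.

I_y ≈ 3.420 × 10⁶ mm⁴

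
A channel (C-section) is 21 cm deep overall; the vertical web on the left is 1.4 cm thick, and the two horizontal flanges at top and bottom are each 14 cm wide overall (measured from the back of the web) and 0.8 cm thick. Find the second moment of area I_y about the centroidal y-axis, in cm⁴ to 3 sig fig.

I_y ≈ 858 cm⁴

Break the section into simple shapes (no overlaps), measuring from the bottom-left corner of the bounding box.
Web: 1.4 × 21, A = 29.4 cm², x = 0.7 cm, Ī = 4.802 cm⁴.
Top flange (beyond web): 12.6 × 0.8, A = 10.08 cm², x = 7.7 cm, Ī = 133.36 cm⁴.
Bottom flange (beyond web): 12.6 × 0.8, A = 10.08 cm², x = 7.7 cm, Ī = 133.36 cm⁴.
Centroid: x̄ = ΣA·x / ΣA = 3.5475 cm.
Transfer each piece to the centroidal y-axis using Ī + A·d² with d = x − 3.5475:
  web: d = -2.8475 cm → contributes +243.18 cm⁴
  top flange (beyond web): d = 4.1525 cm → contributes +307.17 cm⁴
  bottom flange (beyond web): d = 4.1525 cm → contributes +307.17 cm⁴
Total I = 857.53 cm⁴.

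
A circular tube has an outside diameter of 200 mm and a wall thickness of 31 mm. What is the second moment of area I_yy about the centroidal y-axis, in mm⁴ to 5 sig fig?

I_yy ≈ 6.0737 × 10⁷ mm⁴

Break the section into simple shapes (no overlaps), measuring from the bottom-left corner of the bounding box.
Outer circle: ⌀200, A = 31415.93 mm², x = 100 mm, Ī = 78 539 816 mm⁴.
Bore (subtracted): ⌀138, A = 14957.12 mm², x = 100 mm, Ī = 17 802 715 mm⁴.
By symmetry the centroid is at mid-width, x̄ = 100 mm.
All pieces are centred on the centroidal y-axis, so I = ΣĪ (holes subtracted) = 60 737 101 mm⁴.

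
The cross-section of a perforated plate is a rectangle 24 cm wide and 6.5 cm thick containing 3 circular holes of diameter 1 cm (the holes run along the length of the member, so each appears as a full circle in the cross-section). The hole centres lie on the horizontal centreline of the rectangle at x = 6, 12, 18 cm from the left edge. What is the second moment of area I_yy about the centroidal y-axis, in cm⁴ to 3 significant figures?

Decompose the section into non-overlapping parts with the origin at the bottom-left of its bounding rectangle.
Plate: 24 × 6.5, A = 156 cm², x = 12 cm, Ī = 7 488 cm⁴.
Hole 1 (subtracted): ⌀1, A = 0.7854 cm², x = 6 cm, Ī = 0.049087 cm⁴.
Hole 2 (subtracted): ⌀1, A = 0.7854 cm², x = 12 cm, Ī = 0.049087 cm⁴.
Hole 3 (subtracted): ⌀1, A = 0.7854 cm², x = 18 cm, Ī = 0.049087 cm⁴.
By symmetry the centroid is at mid-width, x̄ = 12 cm.
Transfer each piece to the centroidal y-axis using Ī + A·d² with d = x − 12:
  plate: d = 0 cm → contributes +7 488 cm⁴
  hole 1: d = -6 cm → contributes −28.323 cm⁴
  hole 2: d = 0 cm → contributes −0.049087 cm⁴
  hole 3: d = 6 cm → contributes −28.323 cm⁴
Total I = 7431.3 cm⁴.

I_yy ≈ 7430 cm⁴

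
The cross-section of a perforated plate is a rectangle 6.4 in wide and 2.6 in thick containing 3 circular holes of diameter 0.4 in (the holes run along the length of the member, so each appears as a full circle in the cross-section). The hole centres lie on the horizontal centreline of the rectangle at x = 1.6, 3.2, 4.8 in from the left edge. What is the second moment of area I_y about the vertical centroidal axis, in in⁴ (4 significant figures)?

Treat the section as a set of non-overlapping primitives; coordinates are from the bounding-box lower-left.
Plate: 6.4 × 2.6, A = 16.64 in², x = 3.2 in, Ī = 56.7979 in⁴.
Hole 1 (subtracted): ⌀0.4, A = 0.125664 in², x = 1.6 in, Ī = 0.00125664 in⁴.
Hole 2 (subtracted): ⌀0.4, A = 0.125664 in², x = 3.2 in, Ī = 0.00125664 in⁴.
Hole 3 (subtracted): ⌀0.4, A = 0.125664 in², x = 4.8 in, Ī = 0.00125664 in⁴.
By symmetry the centroid is at mid-width, x̄ = 3.2 in.
Transfer each piece to the vertical centroidal axis using Ī + A·d² with d = x − 3.2:
  plate: d = 0 in → contributes +56.7979 in⁴
  hole 1: d = -1.6 in → contributes −0.322956 in⁴
  hole 2: d = 0 in → contributes −0.00125664 in⁴
  hole 3: d = 1.6 in → contributes −0.322956 in⁴
Total I = 56.1507 in⁴.

I_y ≈ 56.15 in⁴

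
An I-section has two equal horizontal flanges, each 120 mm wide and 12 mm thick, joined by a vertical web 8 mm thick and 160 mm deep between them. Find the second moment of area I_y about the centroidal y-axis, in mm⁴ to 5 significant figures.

I_y ≈ 3.4628 × 10⁶ mm⁴

Decompose the section into non-overlapping parts with the origin at the bottom-left of its bounding rectangle.
Bottom flange: 120 × 12, A = 1 440 mm², x = 60 mm, Ī = 1 728 000 mm⁴.
Web: 8 × 160, A = 1 280 mm², x = 60 mm, Ī = 6826.667 mm⁴.
Top flange: 120 × 12, A = 1 440 mm², x = 60 mm, Ī = 1 728 000 mm⁴.
By symmetry the centroid is at mid-width, x̄ = 60 mm.
All pieces are centred on the centroidal y-axis, so I = ΣĪ = 3 462 827 mm⁴.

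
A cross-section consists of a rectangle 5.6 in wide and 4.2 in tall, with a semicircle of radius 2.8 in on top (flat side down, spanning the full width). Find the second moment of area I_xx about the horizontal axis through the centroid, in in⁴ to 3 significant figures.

I_xx ≈ 129 in⁴

Treat the section as a set of non-overlapping primitives; coordinates are from the bounding-box lower-left.
Rectangular body: 5.6 × 4.2, A = 23.52 in², y = 2.1 in, Ī = 34.574 in⁴.
Semicircular cap: semicircle r = 2.8, A = 12.315 in², y = 5.3884 in, Ī = 6.7463 in⁴.
Centroid: ȳ = ΣA·y / ΣA = 3.2301 in.
Transfer each piece to the horizontal axis through the centroid using Ī + A·d² with d = y − 3.2301:
  rectangular body: d = -1.1301 in → contributes +64.611 in⁴
  semicircular cap: d = 2.1583 in → contributes +64.112 in⁴
Total I = 128.72 in⁴.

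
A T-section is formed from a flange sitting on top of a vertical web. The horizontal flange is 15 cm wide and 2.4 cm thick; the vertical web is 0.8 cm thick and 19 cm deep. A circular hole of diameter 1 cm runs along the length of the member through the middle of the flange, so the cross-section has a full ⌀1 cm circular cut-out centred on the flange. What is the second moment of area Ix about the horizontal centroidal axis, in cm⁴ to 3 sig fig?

Ix ≈ 1690 cm⁴

Treat the section as a set of non-overlapping primitives; coordinates are from the bounding-box lower-left.
Flange: 15 × 2.4, A = 36 cm², y = 20.2 cm, Ī = 17.28 cm⁴.
Web: 0.8 × 19, A = 15.2 cm², y = 9.5 cm, Ī = 457.27 cm⁴.
Hole (subtracted): ⌀1, A = 0.7854 cm², y = 20.2 cm, Ī = 0.049087 cm⁴.
Centroid: ȳ = ΣA·y / ΣA = 16.974 cm.
Transfer each piece to the horizontal centroidal axis using Ī + A·d² with d = y − 16.974:
  flange: d = 3.226 cm → contributes +391.95 cm⁴
  web: d = -7.474 cm → contributes +1306.3 cm⁴
  hole: d = 3.226 cm → contributes −8.223 cm⁴
Total I = 1690.1 cm⁴.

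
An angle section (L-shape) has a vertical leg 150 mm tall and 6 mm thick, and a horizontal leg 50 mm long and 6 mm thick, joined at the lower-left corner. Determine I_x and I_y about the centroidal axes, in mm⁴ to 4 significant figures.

Decompose the section into non-overlapping parts with the origin at the bottom-left of its bounding rectangle.
Vertical leg: 6 × 150, A = 900 mm², y = 75 mm, Ī = 1 687 500 mm⁴.
Horizontal leg (remainder): 44 × 6, A = 264 mm², y = 3 mm, Ī = 792 mm⁴.
Centroid: ȳ = ΣA·y / ΣA = 58.6701 mm.
Transfer each piece to the centroidal x-axis using Ī + A·d² with d = y − 58.6701:
  vertical leg: d = 16.3299 mm → contributes +1 927 499 mm⁴
  horizontal leg (remainder): d = -55.6701 mm → contributes +818 970 mm⁴
Total I = 2 746 469 mm⁴.
For the y-axis: x̄ = 8.6701 mm.
Repeating about the centroidal y-axis gives I_y = 172 869 mm⁴.

I_x ≈ 2.746 × 10⁶ mm⁴, I_y ≈ 1.729 × 10⁵ mm⁴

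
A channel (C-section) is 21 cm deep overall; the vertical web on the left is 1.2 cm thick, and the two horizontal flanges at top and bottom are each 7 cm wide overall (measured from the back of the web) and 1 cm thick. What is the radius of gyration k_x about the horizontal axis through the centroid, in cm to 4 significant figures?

k_x ≈ 7.531 cm

Break the section into simple shapes (no overlaps), measuring from the bottom-left corner of the bounding box.
Web: 1.2 × 21, A = 25.2 cm², y = 10.5 cm, Ī = 926.1 cm⁴.
Top flange (beyond web): 5.8 × 1, A = 5.8 cm², y = 20.5 cm, Ī = 0.483333 cm⁴.
Bottom flange (beyond web): 5.8 × 1, A = 5.8 cm², y = 0.5 cm, Ī = 0.483333 cm⁴.
By symmetry the centroid is at mid-height, ȳ = 10.5 cm.
Transfer each piece to the horizontal axis through the centroid using Ī + A·d² with d = y − 10.5:
  web: d = 0 cm → contributes +926.1 cm⁴
  top flange (beyond web): d = 10 cm → contributes +580.483 cm⁴
  bottom flange (beyond web): d = -10 cm → contributes +580.483 cm⁴
Total I = 2087.07 cm⁴.
Radius of gyration: k = √(I/A) = √(2087.07 / 36.8) = 7.53085 cm.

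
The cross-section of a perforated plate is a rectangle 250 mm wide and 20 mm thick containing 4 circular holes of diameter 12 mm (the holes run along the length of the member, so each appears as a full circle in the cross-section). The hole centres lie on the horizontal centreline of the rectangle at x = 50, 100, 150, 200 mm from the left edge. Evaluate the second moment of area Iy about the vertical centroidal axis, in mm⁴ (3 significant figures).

Treat the section as a set of non-overlapping primitives; coordinates are from the bounding-box lower-left.
Plate: 250 × 20, A = 5 000 mm², x = 125 mm, Ī = 26 041 667 mm⁴.
Hole 1 (subtracted): ⌀12, A = 113.1 mm², x = 50 mm, Ī = 1017.9 mm⁴.
Hole 2 (subtracted): ⌀12, A = 113.1 mm², x = 100 mm, Ī = 1017.9 mm⁴.
Hole 3 (subtracted): ⌀12, A = 113.1 mm², x = 150 mm, Ī = 1017.9 mm⁴.
Hole 4 (subtracted): ⌀12, A = 113.1 mm², x = 200 mm, Ī = 1017.9 mm⁴.
By symmetry the centroid is at mid-width, x̄ = 125 mm.
Transfer each piece to the vertical centroidal axis using Ī + A·d² with d = x − 125:
  plate: d = 0 mm → contributes +26 041 667 mm⁴
  hole 1: d = -75 mm → contributes −637 190 mm⁴
  hole 2: d = -25 mm → contributes −71 704 mm⁴
  hole 3: d = 25 mm → contributes −71 704 mm⁴
  hole 4: d = 75 mm → contributes −637 190 mm⁴
Total I = 24 623 878 mm⁴.

Iy ≈ 2.46 × 10⁷ mm⁴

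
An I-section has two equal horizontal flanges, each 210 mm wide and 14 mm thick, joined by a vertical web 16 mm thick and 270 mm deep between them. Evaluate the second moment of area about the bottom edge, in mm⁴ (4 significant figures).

I_base ≈ 3.714 × 10⁸ mm⁴

Break the section into simple shapes (no overlaps), measuring from the bottom-left corner of the bounding box.
Bottom flange: 210 × 14, A = 2 940 mm², y = 7 mm, Ī = 48 020 mm⁴.
Web: 16 × 270, A = 4 320 mm², y = 149 mm, Ī = 26 244 000 mm⁴.
Top flange: 210 × 14, A = 2 940 mm², y = 291 mm, Ī = 48 020 mm⁴.
Transfer each piece to the bottom edge using Ī + A·d² with d = y − 0:
  bottom flange: d = 7 mm → contributes +192 080 mm⁴
  web: d = 149 mm → contributes +122 152 320 mm⁴
  top flange: d = 291 mm → contributes +249 010 160 mm⁴
Total I = 371 354 560 mm⁴.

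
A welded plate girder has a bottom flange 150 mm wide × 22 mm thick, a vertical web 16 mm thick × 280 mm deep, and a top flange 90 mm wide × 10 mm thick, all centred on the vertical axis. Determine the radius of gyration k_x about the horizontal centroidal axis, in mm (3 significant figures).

Split into non-overlapping primitives; take the origin at the lower-left of the bounding box.
Bottom plate: 150 × 22, A = 3 300 mm², y = 11 mm, Ī = 133 100 mm⁴.
Web plate: 16 × 280, A = 4 480 mm², y = 162 mm, Ī = 29 269 333 mm⁴.
Top plate: 90 × 10, A = 900 mm², y = 307 mm, Ī = 7 500 mm⁴.
Centroid: ȳ = ΣA·y / ΣA = 119.63 mm.
Transfer each piece to the horizontal centroidal axis using Ī + A·d² with d = y − 119.63:
  bottom plate: d = -108.63 mm → contributes +39 072 328 mm⁴
  web plate: d = 42.373 mm → contributes +37 313 147 mm⁴
  top plate: d = 187.37 mm → contributes +31 605 369 mm⁴
Total I = 107 990 844 mm⁴.
Radius of gyration: k = √(I/A) = √(107 990 844 / 8 680) = 111.54 mm.

k_x ≈ 112 mm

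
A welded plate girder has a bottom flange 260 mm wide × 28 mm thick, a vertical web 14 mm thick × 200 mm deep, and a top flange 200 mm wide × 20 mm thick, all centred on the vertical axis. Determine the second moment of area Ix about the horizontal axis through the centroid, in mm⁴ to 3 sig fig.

Ix ≈ 1.42 × 10⁸ mm⁴

Treat the section as a set of non-overlapping primitives; coordinates are from the bounding-box lower-left.
Bottom plate: 260 × 28, A = 7 280 mm², y = 14 mm, Ī = 475 627 mm⁴.
Web plate: 14 × 200, A = 2 800 mm², y = 128 mm, Ī = 9 333 333 mm⁴.
Top plate: 200 × 20, A = 4 000 mm², y = 238 mm, Ī = 133 333 mm⁴.
Centroid: ȳ = ΣA·y / ΣA = 100.31 mm.
Transfer each piece to the horizontal axis through the centroid using Ī + A·d² with d = y − 100.31:
  bottom plate: d = -86.307 mm → contributes +54 703 377 mm⁴
  web plate: d = 27.693 mm → contributes +11 480 688 mm⁴
  top plate: d = 137.69 mm → contributes +75 970 983 mm⁴
Total I = 142 155 048 mm⁴.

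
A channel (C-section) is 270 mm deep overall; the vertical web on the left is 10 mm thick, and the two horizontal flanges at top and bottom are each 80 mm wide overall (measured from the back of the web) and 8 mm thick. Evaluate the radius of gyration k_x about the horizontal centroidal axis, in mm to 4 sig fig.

Break the section into simple shapes (no overlaps), measuring from the bottom-left corner of the bounding box.
Web: 10 × 270, A = 2 700 mm², y = 135 mm, Ī = 16 402 500 mm⁴.
Top flange (beyond web): 70 × 8, A = 560 mm², y = 266 mm, Ī = 2986.67 mm⁴.
Bottom flange (beyond web): 70 × 8, A = 560 mm², y = 4 mm, Ī = 2986.67 mm⁴.
By symmetry the centroid is at mid-height, ȳ = 135 mm.
Transfer each piece to the horizontal centroidal axis using Ī + A·d² with d = y − 135:
  web: d = 0 mm → contributes +16 402 500 mm⁴
  top flange (beyond web): d = 131 mm → contributes +9 613 147 mm⁴
  bottom flange (beyond web): d = -131 mm → contributes +9 613 147 mm⁴
Total I = 35 628 793 mm⁴.
Radius of gyration: k = √(I/A) = √(35 628 793 / 3 820) = 96.5759 mm.

k_x ≈ 96.58 mm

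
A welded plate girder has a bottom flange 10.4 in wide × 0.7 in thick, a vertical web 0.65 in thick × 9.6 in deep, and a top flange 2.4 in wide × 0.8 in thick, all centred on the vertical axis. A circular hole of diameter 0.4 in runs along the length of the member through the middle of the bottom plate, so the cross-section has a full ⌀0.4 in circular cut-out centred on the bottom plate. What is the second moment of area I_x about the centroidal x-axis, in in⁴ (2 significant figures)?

I_x ≈ 240 in⁴

Break the section into simple shapes (no overlaps), measuring from the bottom-left corner of the bounding box.
Bottom plate: 10.4 × 0.7, A = 7.28 in², y = 0.35 in, Ī = 0.2973 in⁴.
Web plate: 0.65 × 9.6, A = 6.24 in², y = 5.5 in, Ī = 47.92 in⁴.
Top plate: 2.4 × 0.8, A = 1.92 in², y = 10.7 in, Ī = 0.1024 in⁴.
Hole (subtracted): ⌀0.4, A = 0.1257 in², y = 0.35 in, Ī = 0.001257 in⁴.
Centroid: ȳ = ΣA·y / ΣA = 3.746 in.
Transfer each piece to the centroidal x-axis using Ī + A·d² with d = y − 3.746:
  bottom plate: d = -3.396 in → contributes +84.26 in⁴
  web plate: d = 1.754 in → contributes +67.12 in⁴
  top plate: d = 6.954 in → contributes +92.95 in⁴
  hole: d = -3.396 in → contributes −1.451 in⁴
Total I = 242.9 in⁴.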